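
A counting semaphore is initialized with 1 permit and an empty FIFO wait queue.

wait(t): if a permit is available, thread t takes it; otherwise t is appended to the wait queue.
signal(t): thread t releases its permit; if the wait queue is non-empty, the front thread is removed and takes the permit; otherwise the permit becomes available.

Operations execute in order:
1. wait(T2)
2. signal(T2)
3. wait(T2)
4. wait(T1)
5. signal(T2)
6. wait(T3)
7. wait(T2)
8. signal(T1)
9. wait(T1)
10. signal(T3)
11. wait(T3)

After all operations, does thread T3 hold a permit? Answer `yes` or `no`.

Answer: no

Derivation:
Step 1: wait(T2) -> count=0 queue=[] holders={T2}
Step 2: signal(T2) -> count=1 queue=[] holders={none}
Step 3: wait(T2) -> count=0 queue=[] holders={T2}
Step 4: wait(T1) -> count=0 queue=[T1] holders={T2}
Step 5: signal(T2) -> count=0 queue=[] holders={T1}
Step 6: wait(T3) -> count=0 queue=[T3] holders={T1}
Step 7: wait(T2) -> count=0 queue=[T3,T2] holders={T1}
Step 8: signal(T1) -> count=0 queue=[T2] holders={T3}
Step 9: wait(T1) -> count=0 queue=[T2,T1] holders={T3}
Step 10: signal(T3) -> count=0 queue=[T1] holders={T2}
Step 11: wait(T3) -> count=0 queue=[T1,T3] holders={T2}
Final holders: {T2} -> T3 not in holders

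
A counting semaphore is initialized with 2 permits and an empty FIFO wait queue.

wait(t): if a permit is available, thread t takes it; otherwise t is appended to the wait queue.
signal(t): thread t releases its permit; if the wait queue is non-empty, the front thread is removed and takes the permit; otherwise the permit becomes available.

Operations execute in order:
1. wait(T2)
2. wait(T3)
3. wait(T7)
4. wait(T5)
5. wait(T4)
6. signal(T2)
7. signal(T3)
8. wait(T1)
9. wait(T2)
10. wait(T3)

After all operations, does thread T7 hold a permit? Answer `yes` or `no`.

Step 1: wait(T2) -> count=1 queue=[] holders={T2}
Step 2: wait(T3) -> count=0 queue=[] holders={T2,T3}
Step 3: wait(T7) -> count=0 queue=[T7] holders={T2,T3}
Step 4: wait(T5) -> count=0 queue=[T7,T5] holders={T2,T3}
Step 5: wait(T4) -> count=0 queue=[T7,T5,T4] holders={T2,T3}
Step 6: signal(T2) -> count=0 queue=[T5,T4] holders={T3,T7}
Step 7: signal(T3) -> count=0 queue=[T4] holders={T5,T7}
Step 8: wait(T1) -> count=0 queue=[T4,T1] holders={T5,T7}
Step 9: wait(T2) -> count=0 queue=[T4,T1,T2] holders={T5,T7}
Step 10: wait(T3) -> count=0 queue=[T4,T1,T2,T3] holders={T5,T7}
Final holders: {T5,T7} -> T7 in holders

Answer: yes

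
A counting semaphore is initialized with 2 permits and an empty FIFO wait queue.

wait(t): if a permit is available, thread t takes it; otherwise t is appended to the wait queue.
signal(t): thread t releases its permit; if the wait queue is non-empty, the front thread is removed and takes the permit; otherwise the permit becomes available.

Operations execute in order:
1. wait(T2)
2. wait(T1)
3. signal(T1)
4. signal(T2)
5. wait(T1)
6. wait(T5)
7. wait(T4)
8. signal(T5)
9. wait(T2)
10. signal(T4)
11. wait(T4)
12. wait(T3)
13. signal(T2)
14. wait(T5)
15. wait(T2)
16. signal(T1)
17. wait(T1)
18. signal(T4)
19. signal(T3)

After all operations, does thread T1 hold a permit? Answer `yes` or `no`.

Step 1: wait(T2) -> count=1 queue=[] holders={T2}
Step 2: wait(T1) -> count=0 queue=[] holders={T1,T2}
Step 3: signal(T1) -> count=1 queue=[] holders={T2}
Step 4: signal(T2) -> count=2 queue=[] holders={none}
Step 5: wait(T1) -> count=1 queue=[] holders={T1}
Step 6: wait(T5) -> count=0 queue=[] holders={T1,T5}
Step 7: wait(T4) -> count=0 queue=[T4] holders={T1,T5}
Step 8: signal(T5) -> count=0 queue=[] holders={T1,T4}
Step 9: wait(T2) -> count=0 queue=[T2] holders={T1,T4}
Step 10: signal(T4) -> count=0 queue=[] holders={T1,T2}
Step 11: wait(T4) -> count=0 queue=[T4] holders={T1,T2}
Step 12: wait(T3) -> count=0 queue=[T4,T3] holders={T1,T2}
Step 13: signal(T2) -> count=0 queue=[T3] holders={T1,T4}
Step 14: wait(T5) -> count=0 queue=[T3,T5] holders={T1,T4}
Step 15: wait(T2) -> count=0 queue=[T3,T5,T2] holders={T1,T4}
Step 16: signal(T1) -> count=0 queue=[T5,T2] holders={T3,T4}
Step 17: wait(T1) -> count=0 queue=[T5,T2,T1] holders={T3,T4}
Step 18: signal(T4) -> count=0 queue=[T2,T1] holders={T3,T5}
Step 19: signal(T3) -> count=0 queue=[T1] holders={T2,T5}
Final holders: {T2,T5} -> T1 not in holders

Answer: no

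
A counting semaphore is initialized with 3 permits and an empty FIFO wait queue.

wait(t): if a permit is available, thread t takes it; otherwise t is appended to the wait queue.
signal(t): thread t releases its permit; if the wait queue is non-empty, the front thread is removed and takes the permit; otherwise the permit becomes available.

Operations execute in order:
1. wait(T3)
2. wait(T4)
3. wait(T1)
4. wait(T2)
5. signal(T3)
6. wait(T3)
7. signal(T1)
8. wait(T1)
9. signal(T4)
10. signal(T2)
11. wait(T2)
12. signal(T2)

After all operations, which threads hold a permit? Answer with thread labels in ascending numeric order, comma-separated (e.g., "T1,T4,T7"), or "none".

Step 1: wait(T3) -> count=2 queue=[] holders={T3}
Step 2: wait(T4) -> count=1 queue=[] holders={T3,T4}
Step 3: wait(T1) -> count=0 queue=[] holders={T1,T3,T4}
Step 4: wait(T2) -> count=0 queue=[T2] holders={T1,T3,T4}
Step 5: signal(T3) -> count=0 queue=[] holders={T1,T2,T4}
Step 6: wait(T3) -> count=0 queue=[T3] holders={T1,T2,T4}
Step 7: signal(T1) -> count=0 queue=[] holders={T2,T3,T4}
Step 8: wait(T1) -> count=0 queue=[T1] holders={T2,T3,T4}
Step 9: signal(T4) -> count=0 queue=[] holders={T1,T2,T3}
Step 10: signal(T2) -> count=1 queue=[] holders={T1,T3}
Step 11: wait(T2) -> count=0 queue=[] holders={T1,T2,T3}
Step 12: signal(T2) -> count=1 queue=[] holders={T1,T3}
Final holders: T1,T3

Answer: T1,T3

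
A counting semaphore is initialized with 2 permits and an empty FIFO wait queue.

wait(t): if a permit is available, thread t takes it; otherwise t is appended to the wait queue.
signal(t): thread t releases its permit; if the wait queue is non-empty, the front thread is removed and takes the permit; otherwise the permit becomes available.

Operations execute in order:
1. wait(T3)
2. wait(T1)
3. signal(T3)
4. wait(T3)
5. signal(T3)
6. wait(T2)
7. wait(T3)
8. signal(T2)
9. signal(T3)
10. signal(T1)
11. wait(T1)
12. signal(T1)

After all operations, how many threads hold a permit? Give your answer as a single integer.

Answer: 0

Derivation:
Step 1: wait(T3) -> count=1 queue=[] holders={T3}
Step 2: wait(T1) -> count=0 queue=[] holders={T1,T3}
Step 3: signal(T3) -> count=1 queue=[] holders={T1}
Step 4: wait(T3) -> count=0 queue=[] holders={T1,T3}
Step 5: signal(T3) -> count=1 queue=[] holders={T1}
Step 6: wait(T2) -> count=0 queue=[] holders={T1,T2}
Step 7: wait(T3) -> count=0 queue=[T3] holders={T1,T2}
Step 8: signal(T2) -> count=0 queue=[] holders={T1,T3}
Step 9: signal(T3) -> count=1 queue=[] holders={T1}
Step 10: signal(T1) -> count=2 queue=[] holders={none}
Step 11: wait(T1) -> count=1 queue=[] holders={T1}
Step 12: signal(T1) -> count=2 queue=[] holders={none}
Final holders: {none} -> 0 thread(s)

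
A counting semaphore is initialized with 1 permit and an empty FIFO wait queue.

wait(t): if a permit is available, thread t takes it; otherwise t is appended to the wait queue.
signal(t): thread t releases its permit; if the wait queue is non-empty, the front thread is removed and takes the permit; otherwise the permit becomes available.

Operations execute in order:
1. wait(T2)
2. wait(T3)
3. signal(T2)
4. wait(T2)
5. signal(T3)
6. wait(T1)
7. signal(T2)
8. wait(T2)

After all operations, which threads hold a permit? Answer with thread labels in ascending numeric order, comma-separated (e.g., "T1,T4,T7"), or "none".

Answer: T1

Derivation:
Step 1: wait(T2) -> count=0 queue=[] holders={T2}
Step 2: wait(T3) -> count=0 queue=[T3] holders={T2}
Step 3: signal(T2) -> count=0 queue=[] holders={T3}
Step 4: wait(T2) -> count=0 queue=[T2] holders={T3}
Step 5: signal(T3) -> count=0 queue=[] holders={T2}
Step 6: wait(T1) -> count=0 queue=[T1] holders={T2}
Step 7: signal(T2) -> count=0 queue=[] holders={T1}
Step 8: wait(T2) -> count=0 queue=[T2] holders={T1}
Final holders: T1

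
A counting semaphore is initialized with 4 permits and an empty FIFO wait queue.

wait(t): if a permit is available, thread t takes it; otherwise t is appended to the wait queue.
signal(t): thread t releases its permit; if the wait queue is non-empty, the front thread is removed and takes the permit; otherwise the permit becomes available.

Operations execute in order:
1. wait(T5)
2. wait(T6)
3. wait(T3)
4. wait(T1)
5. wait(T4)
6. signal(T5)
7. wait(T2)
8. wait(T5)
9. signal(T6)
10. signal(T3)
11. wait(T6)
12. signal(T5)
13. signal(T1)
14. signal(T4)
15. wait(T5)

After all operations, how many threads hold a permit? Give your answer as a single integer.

Step 1: wait(T5) -> count=3 queue=[] holders={T5}
Step 2: wait(T6) -> count=2 queue=[] holders={T5,T6}
Step 3: wait(T3) -> count=1 queue=[] holders={T3,T5,T6}
Step 4: wait(T1) -> count=0 queue=[] holders={T1,T3,T5,T6}
Step 5: wait(T4) -> count=0 queue=[T4] holders={T1,T3,T5,T6}
Step 6: signal(T5) -> count=0 queue=[] holders={T1,T3,T4,T6}
Step 7: wait(T2) -> count=0 queue=[T2] holders={T1,T3,T4,T6}
Step 8: wait(T5) -> count=0 queue=[T2,T5] holders={T1,T3,T4,T6}
Step 9: signal(T6) -> count=0 queue=[T5] holders={T1,T2,T3,T4}
Step 10: signal(T3) -> count=0 queue=[] holders={T1,T2,T4,T5}
Step 11: wait(T6) -> count=0 queue=[T6] holders={T1,T2,T4,T5}
Step 12: signal(T5) -> count=0 queue=[] holders={T1,T2,T4,T6}
Step 13: signal(T1) -> count=1 queue=[] holders={T2,T4,T6}
Step 14: signal(T4) -> count=2 queue=[] holders={T2,T6}
Step 15: wait(T5) -> count=1 queue=[] holders={T2,T5,T6}
Final holders: {T2,T5,T6} -> 3 thread(s)

Answer: 3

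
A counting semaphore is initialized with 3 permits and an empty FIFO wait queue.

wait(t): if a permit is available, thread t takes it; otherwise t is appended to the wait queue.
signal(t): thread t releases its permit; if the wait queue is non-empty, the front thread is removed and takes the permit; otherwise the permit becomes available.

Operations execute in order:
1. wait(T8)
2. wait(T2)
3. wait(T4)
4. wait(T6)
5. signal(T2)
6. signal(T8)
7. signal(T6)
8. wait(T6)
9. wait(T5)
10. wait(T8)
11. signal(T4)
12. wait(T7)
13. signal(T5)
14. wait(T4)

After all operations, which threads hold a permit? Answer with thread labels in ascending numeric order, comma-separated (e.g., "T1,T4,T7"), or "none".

Answer: T6,T7,T8

Derivation:
Step 1: wait(T8) -> count=2 queue=[] holders={T8}
Step 2: wait(T2) -> count=1 queue=[] holders={T2,T8}
Step 3: wait(T4) -> count=0 queue=[] holders={T2,T4,T8}
Step 4: wait(T6) -> count=0 queue=[T6] holders={T2,T4,T8}
Step 5: signal(T2) -> count=0 queue=[] holders={T4,T6,T8}
Step 6: signal(T8) -> count=1 queue=[] holders={T4,T6}
Step 7: signal(T6) -> count=2 queue=[] holders={T4}
Step 8: wait(T6) -> count=1 queue=[] holders={T4,T6}
Step 9: wait(T5) -> count=0 queue=[] holders={T4,T5,T6}
Step 10: wait(T8) -> count=0 queue=[T8] holders={T4,T5,T6}
Step 11: signal(T4) -> count=0 queue=[] holders={T5,T6,T8}
Step 12: wait(T7) -> count=0 queue=[T7] holders={T5,T6,T8}
Step 13: signal(T5) -> count=0 queue=[] holders={T6,T7,T8}
Step 14: wait(T4) -> count=0 queue=[T4] holders={T6,T7,T8}
Final holders: T6,T7,T8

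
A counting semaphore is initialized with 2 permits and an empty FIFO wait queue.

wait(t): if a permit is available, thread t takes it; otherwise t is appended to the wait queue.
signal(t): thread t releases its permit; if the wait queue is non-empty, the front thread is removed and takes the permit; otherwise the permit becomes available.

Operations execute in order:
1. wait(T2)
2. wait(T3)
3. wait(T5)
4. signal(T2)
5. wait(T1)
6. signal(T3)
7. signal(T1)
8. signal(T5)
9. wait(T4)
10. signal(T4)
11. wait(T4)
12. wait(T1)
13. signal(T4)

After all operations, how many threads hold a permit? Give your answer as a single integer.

Step 1: wait(T2) -> count=1 queue=[] holders={T2}
Step 2: wait(T3) -> count=0 queue=[] holders={T2,T3}
Step 3: wait(T5) -> count=0 queue=[T5] holders={T2,T3}
Step 4: signal(T2) -> count=0 queue=[] holders={T3,T5}
Step 5: wait(T1) -> count=0 queue=[T1] holders={T3,T5}
Step 6: signal(T3) -> count=0 queue=[] holders={T1,T5}
Step 7: signal(T1) -> count=1 queue=[] holders={T5}
Step 8: signal(T5) -> count=2 queue=[] holders={none}
Step 9: wait(T4) -> count=1 queue=[] holders={T4}
Step 10: signal(T4) -> count=2 queue=[] holders={none}
Step 11: wait(T4) -> count=1 queue=[] holders={T4}
Step 12: wait(T1) -> count=0 queue=[] holders={T1,T4}
Step 13: signal(T4) -> count=1 queue=[] holders={T1}
Final holders: {T1} -> 1 thread(s)

Answer: 1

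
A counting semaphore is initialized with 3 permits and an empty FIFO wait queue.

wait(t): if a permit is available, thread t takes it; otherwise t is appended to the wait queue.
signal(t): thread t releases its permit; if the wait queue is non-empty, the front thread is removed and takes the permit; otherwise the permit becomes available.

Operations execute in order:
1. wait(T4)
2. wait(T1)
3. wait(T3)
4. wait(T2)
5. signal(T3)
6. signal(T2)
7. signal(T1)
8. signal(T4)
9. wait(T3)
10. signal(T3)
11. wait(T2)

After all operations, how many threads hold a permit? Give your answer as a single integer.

Step 1: wait(T4) -> count=2 queue=[] holders={T4}
Step 2: wait(T1) -> count=1 queue=[] holders={T1,T4}
Step 3: wait(T3) -> count=0 queue=[] holders={T1,T3,T4}
Step 4: wait(T2) -> count=0 queue=[T2] holders={T1,T3,T4}
Step 5: signal(T3) -> count=0 queue=[] holders={T1,T2,T4}
Step 6: signal(T2) -> count=1 queue=[] holders={T1,T4}
Step 7: signal(T1) -> count=2 queue=[] holders={T4}
Step 8: signal(T4) -> count=3 queue=[] holders={none}
Step 9: wait(T3) -> count=2 queue=[] holders={T3}
Step 10: signal(T3) -> count=3 queue=[] holders={none}
Step 11: wait(T2) -> count=2 queue=[] holders={T2}
Final holders: {T2} -> 1 thread(s)

Answer: 1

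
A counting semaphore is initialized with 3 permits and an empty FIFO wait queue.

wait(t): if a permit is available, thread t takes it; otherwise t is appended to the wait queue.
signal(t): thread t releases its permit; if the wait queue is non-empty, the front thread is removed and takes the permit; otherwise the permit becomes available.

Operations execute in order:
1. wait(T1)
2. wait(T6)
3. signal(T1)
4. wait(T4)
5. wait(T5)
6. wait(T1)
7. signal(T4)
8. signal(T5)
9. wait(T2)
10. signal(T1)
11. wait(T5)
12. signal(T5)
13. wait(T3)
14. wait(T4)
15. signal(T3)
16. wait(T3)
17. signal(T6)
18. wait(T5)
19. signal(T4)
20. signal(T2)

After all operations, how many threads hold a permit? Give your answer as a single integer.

Step 1: wait(T1) -> count=2 queue=[] holders={T1}
Step 2: wait(T6) -> count=1 queue=[] holders={T1,T6}
Step 3: signal(T1) -> count=2 queue=[] holders={T6}
Step 4: wait(T4) -> count=1 queue=[] holders={T4,T6}
Step 5: wait(T5) -> count=0 queue=[] holders={T4,T5,T6}
Step 6: wait(T1) -> count=0 queue=[T1] holders={T4,T5,T6}
Step 7: signal(T4) -> count=0 queue=[] holders={T1,T5,T6}
Step 8: signal(T5) -> count=1 queue=[] holders={T1,T6}
Step 9: wait(T2) -> count=0 queue=[] holders={T1,T2,T6}
Step 10: signal(T1) -> count=1 queue=[] holders={T2,T6}
Step 11: wait(T5) -> count=0 queue=[] holders={T2,T5,T6}
Step 12: signal(T5) -> count=1 queue=[] holders={T2,T6}
Step 13: wait(T3) -> count=0 queue=[] holders={T2,T3,T6}
Step 14: wait(T4) -> count=0 queue=[T4] holders={T2,T3,T6}
Step 15: signal(T3) -> count=0 queue=[] holders={T2,T4,T6}
Step 16: wait(T3) -> count=0 queue=[T3] holders={T2,T4,T6}
Step 17: signal(T6) -> count=0 queue=[] holders={T2,T3,T4}
Step 18: wait(T5) -> count=0 queue=[T5] holders={T2,T3,T4}
Step 19: signal(T4) -> count=0 queue=[] holders={T2,T3,T5}
Step 20: signal(T2) -> count=1 queue=[] holders={T3,T5}
Final holders: {T3,T5} -> 2 thread(s)

Answer: 2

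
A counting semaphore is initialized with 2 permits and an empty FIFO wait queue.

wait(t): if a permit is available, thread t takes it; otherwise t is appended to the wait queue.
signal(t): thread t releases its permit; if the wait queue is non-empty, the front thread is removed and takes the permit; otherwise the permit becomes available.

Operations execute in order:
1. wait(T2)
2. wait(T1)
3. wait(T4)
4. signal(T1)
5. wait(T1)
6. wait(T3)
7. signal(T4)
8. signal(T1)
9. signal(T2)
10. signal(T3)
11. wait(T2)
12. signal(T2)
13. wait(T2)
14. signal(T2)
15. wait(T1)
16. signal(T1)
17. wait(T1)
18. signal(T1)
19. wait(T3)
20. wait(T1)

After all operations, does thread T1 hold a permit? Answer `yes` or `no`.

Answer: yes

Derivation:
Step 1: wait(T2) -> count=1 queue=[] holders={T2}
Step 2: wait(T1) -> count=0 queue=[] holders={T1,T2}
Step 3: wait(T4) -> count=0 queue=[T4] holders={T1,T2}
Step 4: signal(T1) -> count=0 queue=[] holders={T2,T4}
Step 5: wait(T1) -> count=0 queue=[T1] holders={T2,T4}
Step 6: wait(T3) -> count=0 queue=[T1,T3] holders={T2,T4}
Step 7: signal(T4) -> count=0 queue=[T3] holders={T1,T2}
Step 8: signal(T1) -> count=0 queue=[] holders={T2,T3}
Step 9: signal(T2) -> count=1 queue=[] holders={T3}
Step 10: signal(T3) -> count=2 queue=[] holders={none}
Step 11: wait(T2) -> count=1 queue=[] holders={T2}
Step 12: signal(T2) -> count=2 queue=[] holders={none}
Step 13: wait(T2) -> count=1 queue=[] holders={T2}
Step 14: signal(T2) -> count=2 queue=[] holders={none}
Step 15: wait(T1) -> count=1 queue=[] holders={T1}
Step 16: signal(T1) -> count=2 queue=[] holders={none}
Step 17: wait(T1) -> count=1 queue=[] holders={T1}
Step 18: signal(T1) -> count=2 queue=[] holders={none}
Step 19: wait(T3) -> count=1 queue=[] holders={T3}
Step 20: wait(T1) -> count=0 queue=[] holders={T1,T3}
Final holders: {T1,T3} -> T1 in holders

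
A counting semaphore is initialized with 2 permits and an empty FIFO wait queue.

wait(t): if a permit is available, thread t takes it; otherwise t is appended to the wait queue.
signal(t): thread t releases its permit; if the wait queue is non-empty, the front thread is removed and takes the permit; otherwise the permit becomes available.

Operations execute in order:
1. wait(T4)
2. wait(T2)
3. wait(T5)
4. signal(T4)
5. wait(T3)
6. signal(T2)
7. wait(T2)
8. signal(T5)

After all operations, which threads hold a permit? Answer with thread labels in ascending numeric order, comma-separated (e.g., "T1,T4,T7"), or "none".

Step 1: wait(T4) -> count=1 queue=[] holders={T4}
Step 2: wait(T2) -> count=0 queue=[] holders={T2,T4}
Step 3: wait(T5) -> count=0 queue=[T5] holders={T2,T4}
Step 4: signal(T4) -> count=0 queue=[] holders={T2,T5}
Step 5: wait(T3) -> count=0 queue=[T3] holders={T2,T5}
Step 6: signal(T2) -> count=0 queue=[] holders={T3,T5}
Step 7: wait(T2) -> count=0 queue=[T2] holders={T3,T5}
Step 8: signal(T5) -> count=0 queue=[] holders={T2,T3}
Final holders: T2,T3

Answer: T2,T3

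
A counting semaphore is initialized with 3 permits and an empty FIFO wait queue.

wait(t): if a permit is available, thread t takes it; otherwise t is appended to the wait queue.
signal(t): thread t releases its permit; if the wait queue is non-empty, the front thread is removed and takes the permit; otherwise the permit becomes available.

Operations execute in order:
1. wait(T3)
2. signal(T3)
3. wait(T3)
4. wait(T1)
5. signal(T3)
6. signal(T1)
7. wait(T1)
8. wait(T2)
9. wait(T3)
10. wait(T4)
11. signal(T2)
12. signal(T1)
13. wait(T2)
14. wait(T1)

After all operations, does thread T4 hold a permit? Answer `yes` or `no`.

Step 1: wait(T3) -> count=2 queue=[] holders={T3}
Step 2: signal(T3) -> count=3 queue=[] holders={none}
Step 3: wait(T3) -> count=2 queue=[] holders={T3}
Step 4: wait(T1) -> count=1 queue=[] holders={T1,T3}
Step 5: signal(T3) -> count=2 queue=[] holders={T1}
Step 6: signal(T1) -> count=3 queue=[] holders={none}
Step 7: wait(T1) -> count=2 queue=[] holders={T1}
Step 8: wait(T2) -> count=1 queue=[] holders={T1,T2}
Step 9: wait(T3) -> count=0 queue=[] holders={T1,T2,T3}
Step 10: wait(T4) -> count=0 queue=[T4] holders={T1,T2,T3}
Step 11: signal(T2) -> count=0 queue=[] holders={T1,T3,T4}
Step 12: signal(T1) -> count=1 queue=[] holders={T3,T4}
Step 13: wait(T2) -> count=0 queue=[] holders={T2,T3,T4}
Step 14: wait(T1) -> count=0 queue=[T1] holders={T2,T3,T4}
Final holders: {T2,T3,T4} -> T4 in holders

Answer: yes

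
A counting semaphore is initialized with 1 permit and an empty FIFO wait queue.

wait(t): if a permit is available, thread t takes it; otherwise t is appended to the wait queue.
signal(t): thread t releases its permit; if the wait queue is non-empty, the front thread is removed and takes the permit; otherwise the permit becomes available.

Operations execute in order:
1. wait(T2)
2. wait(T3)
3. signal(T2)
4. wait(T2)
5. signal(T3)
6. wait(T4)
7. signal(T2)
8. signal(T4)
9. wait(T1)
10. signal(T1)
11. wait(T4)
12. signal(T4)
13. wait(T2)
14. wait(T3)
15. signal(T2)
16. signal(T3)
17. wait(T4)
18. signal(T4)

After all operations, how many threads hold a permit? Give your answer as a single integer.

Step 1: wait(T2) -> count=0 queue=[] holders={T2}
Step 2: wait(T3) -> count=0 queue=[T3] holders={T2}
Step 3: signal(T2) -> count=0 queue=[] holders={T3}
Step 4: wait(T2) -> count=0 queue=[T2] holders={T3}
Step 5: signal(T3) -> count=0 queue=[] holders={T2}
Step 6: wait(T4) -> count=0 queue=[T4] holders={T2}
Step 7: signal(T2) -> count=0 queue=[] holders={T4}
Step 8: signal(T4) -> count=1 queue=[] holders={none}
Step 9: wait(T1) -> count=0 queue=[] holders={T1}
Step 10: signal(T1) -> count=1 queue=[] holders={none}
Step 11: wait(T4) -> count=0 queue=[] holders={T4}
Step 12: signal(T4) -> count=1 queue=[] holders={none}
Step 13: wait(T2) -> count=0 queue=[] holders={T2}
Step 14: wait(T3) -> count=0 queue=[T3] holders={T2}
Step 15: signal(T2) -> count=0 queue=[] holders={T3}
Step 16: signal(T3) -> count=1 queue=[] holders={none}
Step 17: wait(T4) -> count=0 queue=[] holders={T4}
Step 18: signal(T4) -> count=1 queue=[] holders={none}
Final holders: {none} -> 0 thread(s)

Answer: 0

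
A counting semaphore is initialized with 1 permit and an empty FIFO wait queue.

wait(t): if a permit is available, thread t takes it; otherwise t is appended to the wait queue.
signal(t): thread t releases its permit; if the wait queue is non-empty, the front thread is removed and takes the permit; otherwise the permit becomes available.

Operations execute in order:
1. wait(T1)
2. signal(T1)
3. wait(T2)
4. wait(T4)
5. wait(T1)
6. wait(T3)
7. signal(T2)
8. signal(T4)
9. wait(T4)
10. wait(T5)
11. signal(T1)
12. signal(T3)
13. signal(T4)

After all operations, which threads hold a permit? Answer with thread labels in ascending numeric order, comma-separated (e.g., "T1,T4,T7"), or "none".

Answer: T5

Derivation:
Step 1: wait(T1) -> count=0 queue=[] holders={T1}
Step 2: signal(T1) -> count=1 queue=[] holders={none}
Step 3: wait(T2) -> count=0 queue=[] holders={T2}
Step 4: wait(T4) -> count=0 queue=[T4] holders={T2}
Step 5: wait(T1) -> count=0 queue=[T4,T1] holders={T2}
Step 6: wait(T3) -> count=0 queue=[T4,T1,T3] holders={T2}
Step 7: signal(T2) -> count=0 queue=[T1,T3] holders={T4}
Step 8: signal(T4) -> count=0 queue=[T3] holders={T1}
Step 9: wait(T4) -> count=0 queue=[T3,T4] holders={T1}
Step 10: wait(T5) -> count=0 queue=[T3,T4,T5] holders={T1}
Step 11: signal(T1) -> count=0 queue=[T4,T5] holders={T3}
Step 12: signal(T3) -> count=0 queue=[T5] holders={T4}
Step 13: signal(T4) -> count=0 queue=[] holders={T5}
Final holders: T5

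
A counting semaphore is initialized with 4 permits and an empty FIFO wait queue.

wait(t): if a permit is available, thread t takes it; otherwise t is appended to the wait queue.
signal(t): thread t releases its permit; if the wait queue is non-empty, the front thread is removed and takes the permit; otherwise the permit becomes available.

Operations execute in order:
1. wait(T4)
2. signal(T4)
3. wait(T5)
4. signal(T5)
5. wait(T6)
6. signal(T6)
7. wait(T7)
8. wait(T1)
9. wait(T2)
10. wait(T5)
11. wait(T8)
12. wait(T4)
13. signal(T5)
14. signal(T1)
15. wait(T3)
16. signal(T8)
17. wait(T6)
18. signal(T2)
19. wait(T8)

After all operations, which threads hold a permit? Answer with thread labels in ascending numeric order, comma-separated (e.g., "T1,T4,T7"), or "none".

Answer: T3,T4,T6,T7

Derivation:
Step 1: wait(T4) -> count=3 queue=[] holders={T4}
Step 2: signal(T4) -> count=4 queue=[] holders={none}
Step 3: wait(T5) -> count=3 queue=[] holders={T5}
Step 4: signal(T5) -> count=4 queue=[] holders={none}
Step 5: wait(T6) -> count=3 queue=[] holders={T6}
Step 6: signal(T6) -> count=4 queue=[] holders={none}
Step 7: wait(T7) -> count=3 queue=[] holders={T7}
Step 8: wait(T1) -> count=2 queue=[] holders={T1,T7}
Step 9: wait(T2) -> count=1 queue=[] holders={T1,T2,T7}
Step 10: wait(T5) -> count=0 queue=[] holders={T1,T2,T5,T7}
Step 11: wait(T8) -> count=0 queue=[T8] holders={T1,T2,T5,T7}
Step 12: wait(T4) -> count=0 queue=[T8,T4] holders={T1,T2,T5,T7}
Step 13: signal(T5) -> count=0 queue=[T4] holders={T1,T2,T7,T8}
Step 14: signal(T1) -> count=0 queue=[] holders={T2,T4,T7,T8}
Step 15: wait(T3) -> count=0 queue=[T3] holders={T2,T4,T7,T8}
Step 16: signal(T8) -> count=0 queue=[] holders={T2,T3,T4,T7}
Step 17: wait(T6) -> count=0 queue=[T6] holders={T2,T3,T4,T7}
Step 18: signal(T2) -> count=0 queue=[] holders={T3,T4,T6,T7}
Step 19: wait(T8) -> count=0 queue=[T8] holders={T3,T4,T6,T7}
Final holders: T3,T4,T6,T7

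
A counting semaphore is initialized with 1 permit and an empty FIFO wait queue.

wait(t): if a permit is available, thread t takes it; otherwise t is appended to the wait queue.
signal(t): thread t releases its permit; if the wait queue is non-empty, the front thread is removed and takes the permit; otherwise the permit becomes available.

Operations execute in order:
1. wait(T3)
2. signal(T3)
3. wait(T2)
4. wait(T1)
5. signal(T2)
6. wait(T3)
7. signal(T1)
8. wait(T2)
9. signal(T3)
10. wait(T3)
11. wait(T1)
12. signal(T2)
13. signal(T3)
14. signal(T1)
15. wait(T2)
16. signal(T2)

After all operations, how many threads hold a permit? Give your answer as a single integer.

Step 1: wait(T3) -> count=0 queue=[] holders={T3}
Step 2: signal(T3) -> count=1 queue=[] holders={none}
Step 3: wait(T2) -> count=0 queue=[] holders={T2}
Step 4: wait(T1) -> count=0 queue=[T1] holders={T2}
Step 5: signal(T2) -> count=0 queue=[] holders={T1}
Step 6: wait(T3) -> count=0 queue=[T3] holders={T1}
Step 7: signal(T1) -> count=0 queue=[] holders={T3}
Step 8: wait(T2) -> count=0 queue=[T2] holders={T3}
Step 9: signal(T3) -> count=0 queue=[] holders={T2}
Step 10: wait(T3) -> count=0 queue=[T3] holders={T2}
Step 11: wait(T1) -> count=0 queue=[T3,T1] holders={T2}
Step 12: signal(T2) -> count=0 queue=[T1] holders={T3}
Step 13: signal(T3) -> count=0 queue=[] holders={T1}
Step 14: signal(T1) -> count=1 queue=[] holders={none}
Step 15: wait(T2) -> count=0 queue=[] holders={T2}
Step 16: signal(T2) -> count=1 queue=[] holders={none}
Final holders: {none} -> 0 thread(s)

Answer: 0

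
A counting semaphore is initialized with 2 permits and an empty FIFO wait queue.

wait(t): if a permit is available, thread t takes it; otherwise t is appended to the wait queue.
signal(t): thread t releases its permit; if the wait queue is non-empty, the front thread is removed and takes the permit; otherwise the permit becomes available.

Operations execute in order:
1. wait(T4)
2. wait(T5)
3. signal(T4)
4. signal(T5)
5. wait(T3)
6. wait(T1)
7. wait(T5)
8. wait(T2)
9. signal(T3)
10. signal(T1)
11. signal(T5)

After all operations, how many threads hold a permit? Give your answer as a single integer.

Answer: 1

Derivation:
Step 1: wait(T4) -> count=1 queue=[] holders={T4}
Step 2: wait(T5) -> count=0 queue=[] holders={T4,T5}
Step 3: signal(T4) -> count=1 queue=[] holders={T5}
Step 4: signal(T5) -> count=2 queue=[] holders={none}
Step 5: wait(T3) -> count=1 queue=[] holders={T3}
Step 6: wait(T1) -> count=0 queue=[] holders={T1,T3}
Step 7: wait(T5) -> count=0 queue=[T5] holders={T1,T3}
Step 8: wait(T2) -> count=0 queue=[T5,T2] holders={T1,T3}
Step 9: signal(T3) -> count=0 queue=[T2] holders={T1,T5}
Step 10: signal(T1) -> count=0 queue=[] holders={T2,T5}
Step 11: signal(T5) -> count=1 queue=[] holders={T2}
Final holders: {T2} -> 1 thread(s)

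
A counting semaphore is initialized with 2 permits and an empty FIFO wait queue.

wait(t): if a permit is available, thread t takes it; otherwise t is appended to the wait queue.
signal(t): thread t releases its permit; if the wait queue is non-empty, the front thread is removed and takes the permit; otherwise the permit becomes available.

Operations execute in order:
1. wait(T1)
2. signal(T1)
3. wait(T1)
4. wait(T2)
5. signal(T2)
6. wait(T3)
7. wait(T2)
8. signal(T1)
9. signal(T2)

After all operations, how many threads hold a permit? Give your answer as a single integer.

Answer: 1

Derivation:
Step 1: wait(T1) -> count=1 queue=[] holders={T1}
Step 2: signal(T1) -> count=2 queue=[] holders={none}
Step 3: wait(T1) -> count=1 queue=[] holders={T1}
Step 4: wait(T2) -> count=0 queue=[] holders={T1,T2}
Step 5: signal(T2) -> count=1 queue=[] holders={T1}
Step 6: wait(T3) -> count=0 queue=[] holders={T1,T3}
Step 7: wait(T2) -> count=0 queue=[T2] holders={T1,T3}
Step 8: signal(T1) -> count=0 queue=[] holders={T2,T3}
Step 9: signal(T2) -> count=1 queue=[] holders={T3}
Final holders: {T3} -> 1 thread(s)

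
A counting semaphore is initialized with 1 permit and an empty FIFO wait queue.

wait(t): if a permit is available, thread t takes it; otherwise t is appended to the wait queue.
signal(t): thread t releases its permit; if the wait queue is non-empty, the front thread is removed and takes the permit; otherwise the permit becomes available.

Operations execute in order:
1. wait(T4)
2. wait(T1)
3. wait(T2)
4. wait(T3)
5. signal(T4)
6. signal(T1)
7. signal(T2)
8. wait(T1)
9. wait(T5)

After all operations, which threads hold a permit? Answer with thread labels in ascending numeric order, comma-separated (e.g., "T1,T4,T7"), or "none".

Step 1: wait(T4) -> count=0 queue=[] holders={T4}
Step 2: wait(T1) -> count=0 queue=[T1] holders={T4}
Step 3: wait(T2) -> count=0 queue=[T1,T2] holders={T4}
Step 4: wait(T3) -> count=0 queue=[T1,T2,T3] holders={T4}
Step 5: signal(T4) -> count=0 queue=[T2,T3] holders={T1}
Step 6: signal(T1) -> count=0 queue=[T3] holders={T2}
Step 7: signal(T2) -> count=0 queue=[] holders={T3}
Step 8: wait(T1) -> count=0 queue=[T1] holders={T3}
Step 9: wait(T5) -> count=0 queue=[T1,T5] holders={T3}
Final holders: T3

Answer: T3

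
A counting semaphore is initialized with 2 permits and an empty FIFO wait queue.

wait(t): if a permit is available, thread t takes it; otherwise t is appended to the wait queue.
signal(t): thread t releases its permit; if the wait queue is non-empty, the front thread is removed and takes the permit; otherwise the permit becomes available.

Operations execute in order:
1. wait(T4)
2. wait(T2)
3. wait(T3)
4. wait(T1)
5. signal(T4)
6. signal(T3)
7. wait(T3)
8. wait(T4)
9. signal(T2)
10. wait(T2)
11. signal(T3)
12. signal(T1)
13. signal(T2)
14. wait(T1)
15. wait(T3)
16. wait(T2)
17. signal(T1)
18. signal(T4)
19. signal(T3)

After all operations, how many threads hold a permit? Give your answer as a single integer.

Answer: 1

Derivation:
Step 1: wait(T4) -> count=1 queue=[] holders={T4}
Step 2: wait(T2) -> count=0 queue=[] holders={T2,T4}
Step 3: wait(T3) -> count=0 queue=[T3] holders={T2,T4}
Step 4: wait(T1) -> count=0 queue=[T3,T1] holders={T2,T4}
Step 5: signal(T4) -> count=0 queue=[T1] holders={T2,T3}
Step 6: signal(T3) -> count=0 queue=[] holders={T1,T2}
Step 7: wait(T3) -> count=0 queue=[T3] holders={T1,T2}
Step 8: wait(T4) -> count=0 queue=[T3,T4] holders={T1,T2}
Step 9: signal(T2) -> count=0 queue=[T4] holders={T1,T3}
Step 10: wait(T2) -> count=0 queue=[T4,T2] holders={T1,T3}
Step 11: signal(T3) -> count=0 queue=[T2] holders={T1,T4}
Step 12: signal(T1) -> count=0 queue=[] holders={T2,T4}
Step 13: signal(T2) -> count=1 queue=[] holders={T4}
Step 14: wait(T1) -> count=0 queue=[] holders={T1,T4}
Step 15: wait(T3) -> count=0 queue=[T3] holders={T1,T4}
Step 16: wait(T2) -> count=0 queue=[T3,T2] holders={T1,T4}
Step 17: signal(T1) -> count=0 queue=[T2] holders={T3,T4}
Step 18: signal(T4) -> count=0 queue=[] holders={T2,T3}
Step 19: signal(T3) -> count=1 queue=[] holders={T2}
Final holders: {T2} -> 1 thread(s)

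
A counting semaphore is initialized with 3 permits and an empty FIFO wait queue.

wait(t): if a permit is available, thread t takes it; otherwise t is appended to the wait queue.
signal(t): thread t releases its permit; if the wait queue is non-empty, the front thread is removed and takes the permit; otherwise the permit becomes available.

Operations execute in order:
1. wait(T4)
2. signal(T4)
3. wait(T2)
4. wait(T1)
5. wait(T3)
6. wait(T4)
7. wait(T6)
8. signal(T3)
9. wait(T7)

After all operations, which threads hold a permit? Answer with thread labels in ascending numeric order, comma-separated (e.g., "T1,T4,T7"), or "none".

Answer: T1,T2,T4

Derivation:
Step 1: wait(T4) -> count=2 queue=[] holders={T4}
Step 2: signal(T4) -> count=3 queue=[] holders={none}
Step 3: wait(T2) -> count=2 queue=[] holders={T2}
Step 4: wait(T1) -> count=1 queue=[] holders={T1,T2}
Step 5: wait(T3) -> count=0 queue=[] holders={T1,T2,T3}
Step 6: wait(T4) -> count=0 queue=[T4] holders={T1,T2,T3}
Step 7: wait(T6) -> count=0 queue=[T4,T6] holders={T1,T2,T3}
Step 8: signal(T3) -> count=0 queue=[T6] holders={T1,T2,T4}
Step 9: wait(T7) -> count=0 queue=[T6,T7] holders={T1,T2,T4}
Final holders: T1,T2,T4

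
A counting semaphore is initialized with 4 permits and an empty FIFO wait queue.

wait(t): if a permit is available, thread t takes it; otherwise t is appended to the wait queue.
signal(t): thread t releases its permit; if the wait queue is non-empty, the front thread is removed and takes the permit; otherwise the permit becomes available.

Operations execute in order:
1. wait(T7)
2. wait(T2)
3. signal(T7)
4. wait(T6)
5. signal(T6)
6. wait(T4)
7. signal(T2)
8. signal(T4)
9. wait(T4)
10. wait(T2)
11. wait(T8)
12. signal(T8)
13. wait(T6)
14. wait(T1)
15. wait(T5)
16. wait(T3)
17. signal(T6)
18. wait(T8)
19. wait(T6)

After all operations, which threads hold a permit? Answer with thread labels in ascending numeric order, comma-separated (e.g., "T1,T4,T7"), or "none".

Step 1: wait(T7) -> count=3 queue=[] holders={T7}
Step 2: wait(T2) -> count=2 queue=[] holders={T2,T7}
Step 3: signal(T7) -> count=3 queue=[] holders={T2}
Step 4: wait(T6) -> count=2 queue=[] holders={T2,T6}
Step 5: signal(T6) -> count=3 queue=[] holders={T2}
Step 6: wait(T4) -> count=2 queue=[] holders={T2,T4}
Step 7: signal(T2) -> count=3 queue=[] holders={T4}
Step 8: signal(T4) -> count=4 queue=[] holders={none}
Step 9: wait(T4) -> count=3 queue=[] holders={T4}
Step 10: wait(T2) -> count=2 queue=[] holders={T2,T4}
Step 11: wait(T8) -> count=1 queue=[] holders={T2,T4,T8}
Step 12: signal(T8) -> count=2 queue=[] holders={T2,T4}
Step 13: wait(T6) -> count=1 queue=[] holders={T2,T4,T6}
Step 14: wait(T1) -> count=0 queue=[] holders={T1,T2,T4,T6}
Step 15: wait(T5) -> count=0 queue=[T5] holders={T1,T2,T4,T6}
Step 16: wait(T3) -> count=0 queue=[T5,T3] holders={T1,T2,T4,T6}
Step 17: signal(T6) -> count=0 queue=[T3] holders={T1,T2,T4,T5}
Step 18: wait(T8) -> count=0 queue=[T3,T8] holders={T1,T2,T4,T5}
Step 19: wait(T6) -> count=0 queue=[T3,T8,T6] holders={T1,T2,T4,T5}
Final holders: T1,T2,T4,T5

Answer: T1,T2,T4,T5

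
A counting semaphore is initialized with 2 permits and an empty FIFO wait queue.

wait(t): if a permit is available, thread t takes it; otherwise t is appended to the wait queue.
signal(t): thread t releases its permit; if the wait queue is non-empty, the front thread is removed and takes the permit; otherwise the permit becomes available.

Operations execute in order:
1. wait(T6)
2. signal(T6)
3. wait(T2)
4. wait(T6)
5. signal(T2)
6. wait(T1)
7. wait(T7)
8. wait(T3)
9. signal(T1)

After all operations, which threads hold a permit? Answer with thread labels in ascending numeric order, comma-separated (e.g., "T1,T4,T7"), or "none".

Step 1: wait(T6) -> count=1 queue=[] holders={T6}
Step 2: signal(T6) -> count=2 queue=[] holders={none}
Step 3: wait(T2) -> count=1 queue=[] holders={T2}
Step 4: wait(T6) -> count=0 queue=[] holders={T2,T6}
Step 5: signal(T2) -> count=1 queue=[] holders={T6}
Step 6: wait(T1) -> count=0 queue=[] holders={T1,T6}
Step 7: wait(T7) -> count=0 queue=[T7] holders={T1,T6}
Step 8: wait(T3) -> count=0 queue=[T7,T3] holders={T1,T6}
Step 9: signal(T1) -> count=0 queue=[T3] holders={T6,T7}
Final holders: T6,T7

Answer: T6,T7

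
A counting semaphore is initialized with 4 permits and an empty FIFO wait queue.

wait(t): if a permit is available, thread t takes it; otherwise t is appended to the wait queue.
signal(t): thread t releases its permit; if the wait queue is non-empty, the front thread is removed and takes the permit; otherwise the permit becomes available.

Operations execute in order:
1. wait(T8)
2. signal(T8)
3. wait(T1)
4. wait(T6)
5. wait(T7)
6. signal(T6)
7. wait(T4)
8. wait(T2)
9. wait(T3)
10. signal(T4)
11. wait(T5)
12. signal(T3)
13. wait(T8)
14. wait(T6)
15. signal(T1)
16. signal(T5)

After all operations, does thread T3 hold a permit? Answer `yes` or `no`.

Answer: no

Derivation:
Step 1: wait(T8) -> count=3 queue=[] holders={T8}
Step 2: signal(T8) -> count=4 queue=[] holders={none}
Step 3: wait(T1) -> count=3 queue=[] holders={T1}
Step 4: wait(T6) -> count=2 queue=[] holders={T1,T6}
Step 5: wait(T7) -> count=1 queue=[] holders={T1,T6,T7}
Step 6: signal(T6) -> count=2 queue=[] holders={T1,T7}
Step 7: wait(T4) -> count=1 queue=[] holders={T1,T4,T7}
Step 8: wait(T2) -> count=0 queue=[] holders={T1,T2,T4,T7}
Step 9: wait(T3) -> count=0 queue=[T3] holders={T1,T2,T4,T7}
Step 10: signal(T4) -> count=0 queue=[] holders={T1,T2,T3,T7}
Step 11: wait(T5) -> count=0 queue=[T5] holders={T1,T2,T3,T7}
Step 12: signal(T3) -> count=0 queue=[] holders={T1,T2,T5,T7}
Step 13: wait(T8) -> count=0 queue=[T8] holders={T1,T2,T5,T7}
Step 14: wait(T6) -> count=0 queue=[T8,T6] holders={T1,T2,T5,T7}
Step 15: signal(T1) -> count=0 queue=[T6] holders={T2,T5,T7,T8}
Step 16: signal(T5) -> count=0 queue=[] holders={T2,T6,T7,T8}
Final holders: {T2,T6,T7,T8} -> T3 not in holders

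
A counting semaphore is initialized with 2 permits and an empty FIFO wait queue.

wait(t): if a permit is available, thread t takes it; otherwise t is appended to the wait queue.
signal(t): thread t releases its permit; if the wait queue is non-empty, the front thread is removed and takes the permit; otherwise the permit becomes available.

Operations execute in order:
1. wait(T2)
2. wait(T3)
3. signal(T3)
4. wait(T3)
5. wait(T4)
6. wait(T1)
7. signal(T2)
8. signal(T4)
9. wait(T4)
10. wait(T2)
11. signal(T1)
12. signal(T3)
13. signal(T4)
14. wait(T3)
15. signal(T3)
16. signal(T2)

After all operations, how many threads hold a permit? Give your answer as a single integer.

Answer: 0

Derivation:
Step 1: wait(T2) -> count=1 queue=[] holders={T2}
Step 2: wait(T3) -> count=0 queue=[] holders={T2,T3}
Step 3: signal(T3) -> count=1 queue=[] holders={T2}
Step 4: wait(T3) -> count=0 queue=[] holders={T2,T3}
Step 5: wait(T4) -> count=0 queue=[T4] holders={T2,T3}
Step 6: wait(T1) -> count=0 queue=[T4,T1] holders={T2,T3}
Step 7: signal(T2) -> count=0 queue=[T1] holders={T3,T4}
Step 8: signal(T4) -> count=0 queue=[] holders={T1,T3}
Step 9: wait(T4) -> count=0 queue=[T4] holders={T1,T3}
Step 10: wait(T2) -> count=0 queue=[T4,T2] holders={T1,T3}
Step 11: signal(T1) -> count=0 queue=[T2] holders={T3,T4}
Step 12: signal(T3) -> count=0 queue=[] holders={T2,T4}
Step 13: signal(T4) -> count=1 queue=[] holders={T2}
Step 14: wait(T3) -> count=0 queue=[] holders={T2,T3}
Step 15: signal(T3) -> count=1 queue=[] holders={T2}
Step 16: signal(T2) -> count=2 queue=[] holders={none}
Final holders: {none} -> 0 thread(s)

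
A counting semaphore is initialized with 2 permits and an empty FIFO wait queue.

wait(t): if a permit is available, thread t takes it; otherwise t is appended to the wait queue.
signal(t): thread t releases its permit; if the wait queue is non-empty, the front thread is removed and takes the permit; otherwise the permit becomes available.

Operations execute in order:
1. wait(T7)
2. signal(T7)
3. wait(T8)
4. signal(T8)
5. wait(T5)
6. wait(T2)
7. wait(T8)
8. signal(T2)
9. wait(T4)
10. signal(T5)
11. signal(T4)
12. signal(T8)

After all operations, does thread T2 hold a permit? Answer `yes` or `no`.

Answer: no

Derivation:
Step 1: wait(T7) -> count=1 queue=[] holders={T7}
Step 2: signal(T7) -> count=2 queue=[] holders={none}
Step 3: wait(T8) -> count=1 queue=[] holders={T8}
Step 4: signal(T8) -> count=2 queue=[] holders={none}
Step 5: wait(T5) -> count=1 queue=[] holders={T5}
Step 6: wait(T2) -> count=0 queue=[] holders={T2,T5}
Step 7: wait(T8) -> count=0 queue=[T8] holders={T2,T5}
Step 8: signal(T2) -> count=0 queue=[] holders={T5,T8}
Step 9: wait(T4) -> count=0 queue=[T4] holders={T5,T8}
Step 10: signal(T5) -> count=0 queue=[] holders={T4,T8}
Step 11: signal(T4) -> count=1 queue=[] holders={T8}
Step 12: signal(T8) -> count=2 queue=[] holders={none}
Final holders: {none} -> T2 not in holders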